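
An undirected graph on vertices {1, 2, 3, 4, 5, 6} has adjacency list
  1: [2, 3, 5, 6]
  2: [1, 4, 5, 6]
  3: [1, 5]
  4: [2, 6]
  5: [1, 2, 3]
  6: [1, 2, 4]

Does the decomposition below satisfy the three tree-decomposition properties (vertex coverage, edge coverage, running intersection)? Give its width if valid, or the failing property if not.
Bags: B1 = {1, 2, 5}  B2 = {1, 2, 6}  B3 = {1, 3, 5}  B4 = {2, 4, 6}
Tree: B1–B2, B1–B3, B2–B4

Yes; width 2.

Checking the three conditions: (i) the bags cover all of {1, 2, 3, 4, 5, 6}; (ii) for each edge, some bag contains both endpoints; (iii) the bags containing any fixed vertex form a subtree. All hold, so the decomposition is valid with width 3 − 1 = 2.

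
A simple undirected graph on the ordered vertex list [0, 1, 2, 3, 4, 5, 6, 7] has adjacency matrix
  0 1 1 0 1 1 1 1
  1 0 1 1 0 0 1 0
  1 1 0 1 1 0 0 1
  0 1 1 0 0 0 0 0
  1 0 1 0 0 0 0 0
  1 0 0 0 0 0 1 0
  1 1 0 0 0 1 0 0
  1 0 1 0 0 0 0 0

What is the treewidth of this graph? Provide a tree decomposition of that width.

Each bag holds 3 vertices, so the decomposition has width 2, which upper-bounds the treewidth. For the lower bound, the 3 vertices {0, 1, 2} are pairwise adjacent, and any tree decomposition puts a clique entirely inside one bag — forcing width ≥ 2. The upper and lower bounds meet at 2, so that is the treewidth.

Treewidth 2.
One optimal decomposition is:
Bags: B1 = {0, 2, 7}  B2 = {0, 1, 2}  B3 = {0, 1, 6}  B4 = {1, 2, 3}  B5 = {0, 2, 4}  B6 = {0, 5, 6}
Tree: B1–B2, B2–B3, B2–B4, B1–B5, B3–B6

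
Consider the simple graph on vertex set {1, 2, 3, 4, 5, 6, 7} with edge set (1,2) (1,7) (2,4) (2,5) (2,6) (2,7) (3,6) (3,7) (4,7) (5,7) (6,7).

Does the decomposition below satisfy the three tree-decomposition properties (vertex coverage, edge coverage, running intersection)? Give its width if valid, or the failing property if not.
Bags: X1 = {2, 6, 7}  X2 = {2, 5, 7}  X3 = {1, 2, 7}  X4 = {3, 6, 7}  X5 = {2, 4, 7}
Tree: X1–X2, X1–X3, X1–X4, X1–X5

Yes; width 2.

Every vertex of G appears in some bag (union = {1, 2, 3, 4, 5, 6, 7}); every edge is covered by a bag; and for each vertex v the set of bags containing v is connected in the bag tree. The decomposition is therefore valid. The largest bag has 3 vertices, so the width is 2.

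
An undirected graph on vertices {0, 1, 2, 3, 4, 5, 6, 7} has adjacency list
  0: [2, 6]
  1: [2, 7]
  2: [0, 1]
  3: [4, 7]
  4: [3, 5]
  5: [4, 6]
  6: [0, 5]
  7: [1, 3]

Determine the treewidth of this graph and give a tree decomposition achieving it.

Treewidth 2.
One optimal decomposition is:
Bags: B1 = {0, 1, 2}  B2 = {0, 1, 7}  B3 = {0, 3, 7}  B4 = {0, 3, 4}  B5 = {0, 4, 5}  B6 = {0, 5, 6}
Tree: B1–B2, B2–B3, B3–B4, B4–B5, B5–B6

Every bag has size at most 3, so the width is 3 − 1 = 2 and tw(G) ≤ 2. Since 0–2–1–7–3–4–5–6–0 is a cycle in G, G is not acyclic. Forests are exactly the graphs of treewidth ≤ 1, so tw(G) ≥ 2. Combining the bounds, tw(G) = 2.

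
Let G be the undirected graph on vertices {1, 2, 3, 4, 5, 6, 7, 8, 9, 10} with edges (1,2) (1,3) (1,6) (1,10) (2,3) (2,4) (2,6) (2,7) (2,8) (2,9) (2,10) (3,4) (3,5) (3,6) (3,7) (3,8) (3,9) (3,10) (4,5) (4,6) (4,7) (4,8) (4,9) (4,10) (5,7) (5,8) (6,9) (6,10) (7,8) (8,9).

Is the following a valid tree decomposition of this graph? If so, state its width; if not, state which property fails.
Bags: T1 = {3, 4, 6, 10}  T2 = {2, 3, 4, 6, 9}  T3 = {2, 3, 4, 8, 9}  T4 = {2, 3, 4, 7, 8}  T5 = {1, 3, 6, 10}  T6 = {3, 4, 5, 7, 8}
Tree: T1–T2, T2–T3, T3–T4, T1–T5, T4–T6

No — edge (2,10) lies in no bag.

A tree decomposition must satisfy three properties: every vertex lies in some bag; for every edge, both endpoints lie together in some bag; and for every vertex, the bags containing it form a connected subtree. Here edge (2,10) lies in no bag, so the decomposition is invalid.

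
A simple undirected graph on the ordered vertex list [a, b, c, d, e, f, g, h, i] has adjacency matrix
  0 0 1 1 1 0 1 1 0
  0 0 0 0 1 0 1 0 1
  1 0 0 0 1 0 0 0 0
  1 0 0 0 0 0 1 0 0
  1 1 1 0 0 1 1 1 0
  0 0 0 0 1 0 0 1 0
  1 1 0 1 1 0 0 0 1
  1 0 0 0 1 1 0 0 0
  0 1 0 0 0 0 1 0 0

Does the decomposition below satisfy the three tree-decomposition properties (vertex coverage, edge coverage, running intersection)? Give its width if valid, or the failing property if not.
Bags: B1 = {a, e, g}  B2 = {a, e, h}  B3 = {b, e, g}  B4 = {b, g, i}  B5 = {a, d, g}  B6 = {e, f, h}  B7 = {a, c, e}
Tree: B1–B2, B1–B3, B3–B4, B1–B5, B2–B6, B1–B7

Yes; width 2.

Vertex coverage: the bags together contain {a, b, c, d, e, f, g, h, i}, the full vertex set. Edge coverage: each edge of G has both endpoints in at least one bag. Running intersection: for every vertex, the bags containing it form a connected subtree. All three properties hold, so this is a valid tree decomposition of width max|bag| − 1 = 2, and hence tw(G) ≤ 2.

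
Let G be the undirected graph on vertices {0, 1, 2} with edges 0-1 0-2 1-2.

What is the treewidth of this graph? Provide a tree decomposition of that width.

A single bag containing all 3 vertices is trivially a valid decomposition of width 2. For the lower bound, the 3 vertices {0, 1, 2} are pairwise adjacent, and any tree decomposition puts a clique entirely inside one bag — forcing width ≥ 2. Hence tw(G) = 2 exactly.

Treewidth 2.
One such decomposition:
Bags: B1 = {0, 1, 2}
Tree: (single bag)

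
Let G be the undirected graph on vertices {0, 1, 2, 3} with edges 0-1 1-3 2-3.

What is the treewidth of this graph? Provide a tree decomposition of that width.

Every bag has size at most 2, so the width is 2 − 1 = 1 and tw(G) ≤ 1. Since G has at least one edge (e.g. 1–3), it is not an edgeless graph, so tw(G) ≥ 1. Combining the bounds, tw(G) = 1.

Treewidth 1.
One optimal decomposition is:
Bags: B1 = {1, 3}  B2 = {0, 1}  B3 = {2, 3}
Tree: B1–B2, B1–B3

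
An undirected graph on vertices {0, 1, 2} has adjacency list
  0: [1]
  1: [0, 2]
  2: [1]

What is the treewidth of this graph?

A width-1 tree decomposition is:
Bags: B1 = {1, 2}  B2 = {0, 1}
Tree: B1–B2
The largest bag has 2 vertices, giving width 1; this decomposition certifies tw(G) ≤ 1. Any graph with an edge has treewidth ≥ 1, and G has the edge 2–1. Combining the bounds, tw(G) = 1.

1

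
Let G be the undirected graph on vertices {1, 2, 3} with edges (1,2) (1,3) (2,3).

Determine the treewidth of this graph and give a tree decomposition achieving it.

A single bag containing all 3 vertices is trivially a valid decomposition of width 2. Conversely, {1, 2, 3} is a clique of size 3, and the vertices of any clique must share a bag in every tree decomposition; so some bag has ≥ 3 vertices and tw(G) ≥ 2. The upper and lower bounds meet at 2, so that is the treewidth.

Treewidth 2.
One such decomposition:
Bags: B1 = {1, 2, 3}
Tree: (single bag)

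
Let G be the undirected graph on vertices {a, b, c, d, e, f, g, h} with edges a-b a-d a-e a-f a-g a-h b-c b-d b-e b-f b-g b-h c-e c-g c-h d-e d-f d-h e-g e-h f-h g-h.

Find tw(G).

4

A width-4 tree decomposition is:
Bags: B1 = {a, b, d, f, h}  B2 = {a, b, d, e, h}  B3 = {a, b, e, g, h}  B4 = {b, c, e, g, h}
Tree: B1–B2, B2–B3, B3–B4
Each bag holds 5 vertices, so the decomposition has width 4, which upper-bounds the treewidth. For the lower bound, the 5 vertices {b, c, e, g, h} are pairwise adjacent, and any tree decomposition puts a clique entirely inside one bag — forcing width ≥ 4. Therefore the treewidth is 4.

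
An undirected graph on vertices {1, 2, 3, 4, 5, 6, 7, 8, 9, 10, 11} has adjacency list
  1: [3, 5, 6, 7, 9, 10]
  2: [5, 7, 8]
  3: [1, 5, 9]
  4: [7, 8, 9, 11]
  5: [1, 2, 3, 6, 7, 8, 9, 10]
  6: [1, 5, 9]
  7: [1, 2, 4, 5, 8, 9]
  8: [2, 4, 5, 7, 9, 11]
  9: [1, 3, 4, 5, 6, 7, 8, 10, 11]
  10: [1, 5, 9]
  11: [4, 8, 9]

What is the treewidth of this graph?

3

A width-3 tree decomposition is:
Bags: B1 = {4, 7, 8, 9}  B2 = {4, 8, 9, 11}  B3 = {5, 7, 8, 9}  B4 = {1, 5, 7, 9}  B5 = {1, 5, 9, 10}  B6 = {1, 3, 5, 9}  B7 = {1, 5, 6, 9}  B8 = {2, 5, 7, 8}
Tree: B1–B2, B1–B3, B3–B4, B4–B5, B4–B6, B4–B7, B3–B8
Every bag has size at most 4, so the width is 4 − 1 = 3 and tw(G) ≤ 3. Conversely, {4, 8, 9, 11} is a clique of size 4, and the vertices of any clique must share a bag in every tree decomposition; so some bag has ≥ 4 vertices and tw(G) ≥ 3. Combining the bounds, tw(G) = 3.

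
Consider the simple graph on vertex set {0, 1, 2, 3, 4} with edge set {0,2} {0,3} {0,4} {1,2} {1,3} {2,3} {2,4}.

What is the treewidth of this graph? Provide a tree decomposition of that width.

Treewidth 2.
Bags: B1 = {0, 2, 4}  B2 = {0, 2, 3}  B3 = {1, 2, 3}
Tree: B1–B2, B2–B3

Every bag has size at most 3, so the width is 3 − 1 = 2 and tw(G) ≤ 2. On the other hand G contains the 3-clique {0, 2, 3}. A clique must lie in a single bag of any decomposition, so no decomposition can have width below 2. The upper and lower bounds meet at 2, so that is the treewidth.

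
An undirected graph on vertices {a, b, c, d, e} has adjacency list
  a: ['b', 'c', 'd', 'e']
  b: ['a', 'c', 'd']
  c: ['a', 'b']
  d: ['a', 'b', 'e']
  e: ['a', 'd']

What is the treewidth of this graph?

A width-2 tree decomposition is:
Bags: B1 = {a, b, c}  B2 = {a, b, d}  B3 = {a, d, e}
Tree: B1–B2, B2–B3
Every bag has size at most 3, so the width is 3 − 1 = 2 and tw(G) ≤ 2. For the lower bound, the 3 vertices {a, d, e} are pairwise adjacent, and any tree decomposition puts a clique entirely inside one bag — forcing width ≥ 2. Therefore the treewidth is 2.

2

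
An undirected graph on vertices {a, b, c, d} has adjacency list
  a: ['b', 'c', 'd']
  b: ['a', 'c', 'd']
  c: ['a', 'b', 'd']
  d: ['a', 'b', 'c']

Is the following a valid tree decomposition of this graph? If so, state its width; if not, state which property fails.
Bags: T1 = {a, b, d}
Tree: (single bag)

A tree decomposition must satisfy three properties: every vertex lies in some bag; for every edge, both endpoints lie together in some bag; and for every vertex, the bags containing it form a connected subtree. Here vertex c appears in no bag, so the decomposition is invalid.

No — vertex c appears in no bag.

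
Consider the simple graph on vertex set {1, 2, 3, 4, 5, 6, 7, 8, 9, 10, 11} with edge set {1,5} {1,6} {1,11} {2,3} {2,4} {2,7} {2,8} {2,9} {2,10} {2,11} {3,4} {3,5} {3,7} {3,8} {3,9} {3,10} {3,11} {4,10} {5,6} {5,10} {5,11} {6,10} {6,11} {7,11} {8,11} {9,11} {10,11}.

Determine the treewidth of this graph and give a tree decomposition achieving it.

Treewidth 3.
Bags: B1 = {2, 3, 4, 10}  B2 = {2, 3, 10, 11}  B3 = {3, 5, 10, 11}  B4 = {2, 3, 9, 11}  B5 = {5, 6, 10, 11}  B6 = {2, 3, 7, 11}  B7 = {2, 3, 8, 11}  B8 = {1, 5, 6, 11}
Tree: B1–B2, B2–B3, B2–B4, B3–B5, B4–B6, B2–B7, B5–B8

The largest bag has 4 vertices, giving width 3; this decomposition certifies tw(G) ≤ 3. For the lower bound, the 4 vertices {1, 5, 6, 11} are pairwise adjacent, and any tree decomposition puts a clique entirely inside one bag — forcing width ≥ 3. The upper and lower bounds meet at 3, so that is the treewidth.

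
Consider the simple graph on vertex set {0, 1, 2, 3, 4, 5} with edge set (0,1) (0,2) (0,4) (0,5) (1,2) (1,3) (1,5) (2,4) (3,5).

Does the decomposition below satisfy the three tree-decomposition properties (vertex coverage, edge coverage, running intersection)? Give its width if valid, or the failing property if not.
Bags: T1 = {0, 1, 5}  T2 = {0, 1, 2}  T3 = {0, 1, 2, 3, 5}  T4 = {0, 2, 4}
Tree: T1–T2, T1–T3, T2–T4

A tree decomposition must satisfy three properties: every vertex lies in some bag; for every edge, both endpoints lie together in some bag; and for every vertex, the bags containing it form a connected subtree. Here bags containing vertex 2 are not connected in the tree, so the decomposition is invalid.

No — bags containing vertex 2 are not connected in the tree.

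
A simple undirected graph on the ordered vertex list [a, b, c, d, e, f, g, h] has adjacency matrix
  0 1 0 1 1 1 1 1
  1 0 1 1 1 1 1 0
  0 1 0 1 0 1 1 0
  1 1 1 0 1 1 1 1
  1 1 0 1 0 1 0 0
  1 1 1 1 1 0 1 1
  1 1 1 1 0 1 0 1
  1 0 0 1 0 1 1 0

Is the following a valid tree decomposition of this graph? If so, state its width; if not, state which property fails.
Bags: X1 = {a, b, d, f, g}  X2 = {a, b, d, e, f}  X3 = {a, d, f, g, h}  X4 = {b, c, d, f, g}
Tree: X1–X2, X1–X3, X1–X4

Yes; width 4.

Every vertex of G appears in some bag (union = {a, b, c, d, e, f, g, h}); every edge is covered by a bag; and for each vertex v the set of bags containing v is connected in the bag tree. The decomposition is therefore valid. The largest bag has 5 vertices, so the width is 4.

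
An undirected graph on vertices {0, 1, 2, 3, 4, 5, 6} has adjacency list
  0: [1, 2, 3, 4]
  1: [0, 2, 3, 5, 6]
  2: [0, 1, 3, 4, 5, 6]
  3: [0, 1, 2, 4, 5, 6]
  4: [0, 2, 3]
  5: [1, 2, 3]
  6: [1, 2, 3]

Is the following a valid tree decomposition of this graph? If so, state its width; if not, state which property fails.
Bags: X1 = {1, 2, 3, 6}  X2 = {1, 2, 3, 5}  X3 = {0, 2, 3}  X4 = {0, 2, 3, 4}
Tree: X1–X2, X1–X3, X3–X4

No — edge (1,0) lies in no bag.

A tree decomposition must satisfy three properties: every vertex lies in some bag; for every edge, both endpoints lie together in some bag; and for every vertex, the bags containing it form a connected subtree. Here edge (1,0) lies in no bag, so the decomposition is invalid.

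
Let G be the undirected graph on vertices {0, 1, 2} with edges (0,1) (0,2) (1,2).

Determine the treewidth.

2

A width-2 tree decomposition is:
Bags: B1 = {0, 1, 2}
Tree: (single bag)
A single bag containing all 3 vertices is trivially a valid decomposition of width 2. Conversely, {0, 1, 2} is a clique of size 3, and the vertices of any clique must share a bag in every tree decomposition; so some bag has ≥ 3 vertices and tw(G) ≥ 2. The upper and lower bounds meet at 2, so that is the treewidth.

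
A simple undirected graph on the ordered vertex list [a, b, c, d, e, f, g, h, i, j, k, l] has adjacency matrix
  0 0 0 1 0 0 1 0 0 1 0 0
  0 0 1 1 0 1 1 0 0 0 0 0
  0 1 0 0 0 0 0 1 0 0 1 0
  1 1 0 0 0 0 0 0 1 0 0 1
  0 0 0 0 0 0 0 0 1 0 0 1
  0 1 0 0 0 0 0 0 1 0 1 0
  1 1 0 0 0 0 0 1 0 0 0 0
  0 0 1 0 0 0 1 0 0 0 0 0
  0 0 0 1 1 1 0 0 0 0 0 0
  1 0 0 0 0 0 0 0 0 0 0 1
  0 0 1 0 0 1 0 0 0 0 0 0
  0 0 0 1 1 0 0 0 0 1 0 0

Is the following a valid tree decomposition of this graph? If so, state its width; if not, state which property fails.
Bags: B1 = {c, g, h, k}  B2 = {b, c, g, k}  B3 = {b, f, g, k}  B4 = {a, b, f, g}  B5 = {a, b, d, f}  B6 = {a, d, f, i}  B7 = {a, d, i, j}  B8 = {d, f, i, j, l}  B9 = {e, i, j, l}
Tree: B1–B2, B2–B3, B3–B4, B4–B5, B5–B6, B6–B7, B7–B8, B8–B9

A tree decomposition must satisfy three properties: every vertex lies in some bag; for every edge, both endpoints lie together in some bag; and for every vertex, the bags containing it form a connected subtree. Here bags containing vertex f are not connected in the tree, so the decomposition is invalid.

No — bags containing vertex f are not connected in the tree.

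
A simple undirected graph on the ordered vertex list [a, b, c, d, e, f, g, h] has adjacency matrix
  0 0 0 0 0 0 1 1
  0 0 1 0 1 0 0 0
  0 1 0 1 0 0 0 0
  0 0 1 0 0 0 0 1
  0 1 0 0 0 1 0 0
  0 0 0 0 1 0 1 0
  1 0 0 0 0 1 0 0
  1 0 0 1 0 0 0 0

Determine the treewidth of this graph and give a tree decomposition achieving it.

Every bag has size at most 3, so the width is 3 − 1 = 2 and tw(G) ≤ 2. For the lower bound, G contains the cycle g–f–e–b–c–d–h–a–g, so G is not a forest; only forests have treewidth ≤ 1, hence tw(G) ≥ 2. Hence tw(G) = 2 exactly.

Treewidth 2.
One optimal decomposition is:
Bags: B1 = {e, f, g}  B2 = {b, e, g}  B3 = {b, c, g}  B4 = {c, d, g}  B5 = {d, g, h}  B6 = {a, g, h}
Tree: B1–B2, B2–B3, B3–B4, B4–B5, B5–B6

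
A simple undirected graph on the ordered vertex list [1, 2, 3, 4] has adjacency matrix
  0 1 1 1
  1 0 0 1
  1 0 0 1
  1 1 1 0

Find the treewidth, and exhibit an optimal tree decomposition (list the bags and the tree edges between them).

Treewidth 2.
Bags: B1 = {1, 3, 4}  B2 = {1, 2, 4}
Tree: B1–B2

Each bag holds 3 vertices, so the decomposition has width 2, which upper-bounds the treewidth. On the other hand G contains the 3-clique {1, 2, 4}. A clique must lie in a single bag of any decomposition, so no decomposition can have width below 2. Combining the bounds, tw(G) = 2.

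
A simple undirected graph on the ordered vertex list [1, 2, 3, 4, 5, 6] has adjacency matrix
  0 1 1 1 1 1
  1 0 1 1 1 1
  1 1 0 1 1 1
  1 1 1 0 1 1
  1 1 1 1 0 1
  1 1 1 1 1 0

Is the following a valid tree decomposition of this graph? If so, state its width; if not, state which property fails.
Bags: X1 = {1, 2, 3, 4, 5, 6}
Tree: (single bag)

Vertex coverage: the bags together contain {1, 2, 3, 4, 5, 6}, the full vertex set. Edge coverage: each edge of G has both endpoints in at least one bag. Running intersection: for every vertex, the bags containing it form a connected subtree. All three properties hold, so this is a valid tree decomposition of width max|bag| − 1 = 5, and hence tw(G) ≤ 5.

Yes; width 5.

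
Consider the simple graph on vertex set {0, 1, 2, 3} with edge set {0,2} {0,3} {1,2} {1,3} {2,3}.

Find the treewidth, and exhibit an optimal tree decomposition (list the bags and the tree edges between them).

The largest bag has 3 vertices, giving width 2; this decomposition certifies tw(G) ≤ 2. Conversely, {0, 2, 3} is a clique of size 3, and the vertices of any clique must share a bag in every tree decomposition; so some bag has ≥ 3 vertices and tw(G) ≥ 2. Therefore the treewidth is 2.

Treewidth 2.
Bags: B1 = {0, 2, 3}  B2 = {1, 2, 3}
Tree: B1–B2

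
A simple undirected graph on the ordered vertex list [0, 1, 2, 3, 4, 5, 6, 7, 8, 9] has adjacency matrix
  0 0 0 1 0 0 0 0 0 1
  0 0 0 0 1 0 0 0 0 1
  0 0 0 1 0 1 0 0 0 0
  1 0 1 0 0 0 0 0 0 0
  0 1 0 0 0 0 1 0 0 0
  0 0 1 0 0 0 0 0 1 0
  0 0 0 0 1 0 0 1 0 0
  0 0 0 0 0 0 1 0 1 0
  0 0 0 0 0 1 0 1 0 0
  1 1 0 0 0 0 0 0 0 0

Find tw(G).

2

A width-2 tree decomposition is:
Bags: B1 = {0, 2, 3}  B2 = {0, 2, 5}  B3 = {0, 5, 8}  B4 = {0, 7, 8}  B5 = {0, 6, 7}  B6 = {0, 4, 6}  B7 = {0, 1, 4}  B8 = {0, 1, 9}
Tree: B1–B2, B2–B3, B3–B4, B4–B5, B5–B6, B6–B7, B7–B8
The largest bag has 3 vertices, giving width 2; this decomposition certifies tw(G) ≤ 2. The edges 0–3–2–5–8–7–6–4–1–9–0 form a cycle, so G is not a tree and its treewidth is at least 2. Combining the bounds, tw(G) = 2.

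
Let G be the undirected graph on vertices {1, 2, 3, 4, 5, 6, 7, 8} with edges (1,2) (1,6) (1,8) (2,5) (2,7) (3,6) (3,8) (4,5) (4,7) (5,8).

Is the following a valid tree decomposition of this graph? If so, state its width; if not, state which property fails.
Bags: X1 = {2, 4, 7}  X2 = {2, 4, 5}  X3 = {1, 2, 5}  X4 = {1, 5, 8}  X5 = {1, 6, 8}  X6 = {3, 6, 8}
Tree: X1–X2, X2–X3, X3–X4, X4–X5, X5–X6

Vertex coverage: the bags together contain {1, 2, 3, 4, 5, 6, 7, 8}, the full vertex set. Edge coverage: each edge of G has both endpoints in at least one bag. Running intersection: for every vertex, the bags containing it form a connected subtree. All three properties hold, so this is a valid tree decomposition of width max|bag| − 1 = 2, and hence tw(G) ≤ 2.

Yes; width 2.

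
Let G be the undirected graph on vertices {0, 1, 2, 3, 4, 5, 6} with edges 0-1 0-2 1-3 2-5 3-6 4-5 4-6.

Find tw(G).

2

A width-2 tree decomposition is:
Bags: B1 = {2, 4, 5}  B2 = {2, 4, 6}  B3 = {2, 3, 6}  B4 = {1, 2, 3}  B5 = {0, 1, 2}
Tree: B1–B2, B2–B3, B3–B4, B4–B5
The largest bag has 3 vertices, giving width 2; this decomposition certifies tw(G) ≤ 2. For the lower bound, G contains the cycle 2–5–4–6–3–1–0–2, so G is not a forest; only forests have treewidth ≤ 1, hence tw(G) ≥ 2. Combining the bounds, tw(G) = 2.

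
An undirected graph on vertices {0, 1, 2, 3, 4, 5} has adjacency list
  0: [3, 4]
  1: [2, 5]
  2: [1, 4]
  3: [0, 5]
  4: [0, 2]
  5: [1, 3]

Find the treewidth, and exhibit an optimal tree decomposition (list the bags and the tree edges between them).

The largest bag has 3 vertices, giving width 2; this decomposition certifies tw(G) ≤ 2. Since 2–1–5–3–0–4–2 is a cycle in G, G is not acyclic. Forests are exactly the graphs of treewidth ≤ 1, so tw(G) ≥ 2. Therefore the treewidth is 2.

Treewidth 2.
One such decomposition:
Bags: B1 = {1, 2, 5}  B2 = {2, 3, 5}  B3 = {0, 2, 3}  B4 = {0, 2, 4}
Tree: B1–B2, B2–B3, B3–B4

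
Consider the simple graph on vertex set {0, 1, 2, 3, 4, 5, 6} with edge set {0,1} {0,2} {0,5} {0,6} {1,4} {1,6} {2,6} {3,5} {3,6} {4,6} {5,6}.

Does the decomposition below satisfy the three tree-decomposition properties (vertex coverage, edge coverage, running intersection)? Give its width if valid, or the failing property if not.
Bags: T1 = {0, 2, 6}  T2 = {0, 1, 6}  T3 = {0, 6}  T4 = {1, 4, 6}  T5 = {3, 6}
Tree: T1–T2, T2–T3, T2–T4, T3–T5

A tree decomposition must satisfy three properties: every vertex lies in some bag; for every edge, both endpoints lie together in some bag; and for every vertex, the bags containing it form a connected subtree. Here vertex 5 appears in no bag, so the decomposition is invalid.

No — vertex 5 appears in no bag.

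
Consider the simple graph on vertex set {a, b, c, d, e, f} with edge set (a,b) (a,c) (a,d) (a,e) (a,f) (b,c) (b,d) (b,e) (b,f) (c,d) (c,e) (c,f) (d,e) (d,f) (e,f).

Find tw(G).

5

A width-5 tree decomposition is:
Bags: B1 = {a, b, c, d, e, f}
Tree: (single bag)
A single bag containing all 6 vertices is trivially a valid decomposition of width 5. For the lower bound, the 6 vertices {a, b, c, d, e, f} are pairwise adjacent, and any tree decomposition puts a clique entirely inside one bag — forcing width ≥ 5. Combining the bounds, tw(G) = 5.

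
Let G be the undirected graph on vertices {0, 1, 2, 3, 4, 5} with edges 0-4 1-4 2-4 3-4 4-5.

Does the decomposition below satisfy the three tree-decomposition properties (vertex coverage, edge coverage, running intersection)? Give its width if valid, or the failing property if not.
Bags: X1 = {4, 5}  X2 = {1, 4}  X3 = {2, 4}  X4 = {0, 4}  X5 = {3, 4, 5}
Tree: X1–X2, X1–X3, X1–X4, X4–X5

A tree decomposition must satisfy three properties: every vertex lies in some bag; for every edge, both endpoints lie together in some bag; and for every vertex, the bags containing it form a connected subtree. Here bags containing vertex 5 are not connected in the tree, so the decomposition is invalid.

No — bags containing vertex 5 are not connected in the tree.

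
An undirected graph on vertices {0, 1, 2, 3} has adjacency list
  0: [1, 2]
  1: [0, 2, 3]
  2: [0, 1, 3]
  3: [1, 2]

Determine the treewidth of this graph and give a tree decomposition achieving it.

Each bag holds 3 vertices, so the decomposition has width 2, which upper-bounds the treewidth. Conversely, {0, 1, 2} is a clique of size 3, and the vertices of any clique must share a bag in every tree decomposition; so some bag has ≥ 3 vertices and tw(G) ≥ 2. Therefore the treewidth is 2.

Treewidth 2.
One optimal decomposition is:
Bags: B1 = {0, 1, 2}  B2 = {1, 2, 3}
Tree: B1–B2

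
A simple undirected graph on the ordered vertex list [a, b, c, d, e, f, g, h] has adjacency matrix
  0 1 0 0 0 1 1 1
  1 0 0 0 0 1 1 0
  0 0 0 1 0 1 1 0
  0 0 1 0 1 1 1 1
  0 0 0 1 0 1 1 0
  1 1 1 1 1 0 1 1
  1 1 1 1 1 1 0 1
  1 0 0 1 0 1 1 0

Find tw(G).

A width-3 tree decomposition is:
Bags: B1 = {a, f, g, h}  B2 = {a, b, f, g}  B3 = {d, f, g, h}  B4 = {c, d, f, g}  B5 = {d, e, f, g}
Tree: B1–B2, B1–B3, B3–B4, B4–B5
The largest bag has 4 vertices, giving width 3; this decomposition certifies tw(G) ≤ 3. On the other hand G contains the 4-clique {d, e, f, g}. A clique must lie in a single bag of any decomposition, so no decomposition can have width below 3. The upper and lower bounds meet at 3, so that is the treewidth.

3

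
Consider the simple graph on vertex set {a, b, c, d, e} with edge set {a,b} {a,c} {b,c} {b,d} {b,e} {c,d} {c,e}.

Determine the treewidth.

2

A width-2 tree decomposition is:
Bags: B1 = {b, c, d}  B2 = {a, b, c}  B3 = {b, c, e}
Tree: B1–B2, B1–B3
Every bag has size at most 3, so the width is 3 − 1 = 2 and tw(G) ≤ 2. Conversely, {b, c, d} is a clique of size 3, and the vertices of any clique must share a bag in every tree decomposition; so some bag has ≥ 3 vertices and tw(G) ≥ 2. The upper and lower bounds meet at 2, so that is the treewidth.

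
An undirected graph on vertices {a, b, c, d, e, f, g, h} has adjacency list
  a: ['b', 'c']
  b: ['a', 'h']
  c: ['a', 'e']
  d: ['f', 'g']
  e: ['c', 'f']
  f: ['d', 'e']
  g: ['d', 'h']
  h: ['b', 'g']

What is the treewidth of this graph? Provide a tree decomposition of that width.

The largest bag has 3 vertices, giving width 2; this decomposition certifies tw(G) ≤ 2. The edges d–g–h–b–a–c–e–f–d form a cycle, so G is not a tree and its treewidth is at least 2. Therefore the treewidth is 2.

Treewidth 2.
Bags: B1 = {d, g, h}  B2 = {b, d, h}  B3 = {a, b, d}  B4 = {a, c, d}  B5 = {c, d, e}  B6 = {d, e, f}
Tree: B1–B2, B2–B3, B3–B4, B4–B5, B5–B6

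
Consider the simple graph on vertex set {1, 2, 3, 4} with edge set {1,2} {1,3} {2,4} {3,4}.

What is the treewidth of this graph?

2

A width-2 tree decomposition is:
Bags: B1 = {1, 2, 3}  B2 = {2, 3, 4}
Tree: B1–B2
The largest bag has 3 vertices, giving width 2; this decomposition certifies tw(G) ≤ 2. For the lower bound, G contains the cycle 3–1–2–4–3, so G is not a forest; only forests have treewidth ≤ 1, hence tw(G) ≥ 2. Therefore the treewidth is 2.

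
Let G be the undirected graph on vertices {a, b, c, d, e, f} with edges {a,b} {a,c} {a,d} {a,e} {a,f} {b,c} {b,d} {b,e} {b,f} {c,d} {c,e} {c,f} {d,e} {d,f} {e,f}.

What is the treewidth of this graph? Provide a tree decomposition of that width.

A single bag containing all 6 vertices is trivially a valid decomposition of width 5. For the lower bound, the 6 vertices {a, b, c, d, e, f} are pairwise adjacent, and any tree decomposition puts a clique entirely inside one bag — forcing width ≥ 5. Hence tw(G) = 5 exactly.

Treewidth 5.
Bags: B1 = {a, b, c, d, e, f}
Tree: (single bag)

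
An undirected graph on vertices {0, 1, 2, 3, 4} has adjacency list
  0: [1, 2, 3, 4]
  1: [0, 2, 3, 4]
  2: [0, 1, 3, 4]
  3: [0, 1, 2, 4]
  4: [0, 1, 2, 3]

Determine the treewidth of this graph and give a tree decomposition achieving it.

With just one bag of size 5, the width is 5 − 1 = 4, so tw(G) ≤ 4. For the lower bound, the 5 vertices {0, 1, 2, 3, 4} are pairwise adjacent, and any tree decomposition puts a clique entirely inside one bag — forcing width ≥ 4. Combining the bounds, tw(G) = 4.

Treewidth 4.
Bags: B1 = {0, 1, 2, 3, 4}
Tree: (single bag)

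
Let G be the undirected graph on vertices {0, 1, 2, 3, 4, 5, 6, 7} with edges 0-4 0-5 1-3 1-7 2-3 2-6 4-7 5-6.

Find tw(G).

A width-2 tree decomposition is:
Bags: B1 = {1, 3, 7}  B2 = {2, 3, 7}  B3 = {2, 6, 7}  B4 = {5, 6, 7}  B5 = {0, 5, 7}  B6 = {0, 4, 7}
Tree: B1–B2, B2–B3, B3–B4, B4–B5, B5–B6
Every bag has size at most 3, so the width is 3 − 1 = 2 and tw(G) ≤ 2. Since 7–1–3–2–6–5–0–4–7 is a cycle in G, G is not acyclic. Forests are exactly the graphs of treewidth ≤ 1, so tw(G) ≥ 2. Therefore the treewidth is 2.

2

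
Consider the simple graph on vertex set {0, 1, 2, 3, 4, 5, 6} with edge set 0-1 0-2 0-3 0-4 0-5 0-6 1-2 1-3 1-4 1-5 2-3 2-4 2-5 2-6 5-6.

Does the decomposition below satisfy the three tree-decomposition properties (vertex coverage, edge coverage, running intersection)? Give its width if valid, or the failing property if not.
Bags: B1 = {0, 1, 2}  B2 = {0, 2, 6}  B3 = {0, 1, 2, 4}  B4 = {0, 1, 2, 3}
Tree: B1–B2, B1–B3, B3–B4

A tree decomposition must satisfy three properties: every vertex lies in some bag; for every edge, both endpoints lie together in some bag; and for every vertex, the bags containing it form a connected subtree. Here vertex 5 appears in no bag, so the decomposition is invalid.

No — vertex 5 appears in no bag.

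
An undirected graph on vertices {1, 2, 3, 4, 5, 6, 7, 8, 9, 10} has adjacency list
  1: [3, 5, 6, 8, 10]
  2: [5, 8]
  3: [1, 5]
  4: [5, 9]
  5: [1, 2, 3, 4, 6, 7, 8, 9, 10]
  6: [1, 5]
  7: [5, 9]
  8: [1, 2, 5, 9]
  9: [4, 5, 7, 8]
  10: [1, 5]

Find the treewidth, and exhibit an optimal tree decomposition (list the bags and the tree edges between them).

Every bag has size at most 3, so the width is 3 − 1 = 2 and tw(G) ≤ 2. For the lower bound, the 3 vertices {1, 5, 8} are pairwise adjacent, and any tree decomposition puts a clique entirely inside one bag — forcing width ≥ 2. Hence tw(G) = 2 exactly.

Treewidth 2.
One such decomposition:
Bags: B1 = {5, 8, 9}  B2 = {1, 5, 8}  B3 = {2, 5, 8}  B4 = {4, 5, 9}  B5 = {5, 7, 9}  B6 = {1, 5, 10}  B7 = {1, 3, 5}  B8 = {1, 5, 6}
Tree: B1–B2, B1–B3, B1–B4, B4–B5, B2–B6, B2–B7, B6–B8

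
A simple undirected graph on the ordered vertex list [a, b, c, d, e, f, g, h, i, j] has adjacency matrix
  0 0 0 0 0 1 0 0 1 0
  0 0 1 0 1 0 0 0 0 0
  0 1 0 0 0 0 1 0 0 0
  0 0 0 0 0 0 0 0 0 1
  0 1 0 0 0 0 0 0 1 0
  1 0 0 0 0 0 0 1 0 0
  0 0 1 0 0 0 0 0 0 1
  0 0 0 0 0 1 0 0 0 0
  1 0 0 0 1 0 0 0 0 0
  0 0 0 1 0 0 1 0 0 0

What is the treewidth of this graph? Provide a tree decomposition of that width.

Each bag holds 2 vertices, so the decomposition has width 1, which upper-bounds the treewidth. G has an edge, so its treewidth is at least 1. Combining the bounds, tw(G) = 1.

Treewidth 1.
Bags: B1 = {f, h}  B2 = {a, f}  B3 = {a, i}  B4 = {e, i}  B5 = {b, e}  B6 = {b, c}  B7 = {c, g}  B8 = {g, j}  B9 = {d, j}
Tree: B1–B2, B2–B3, B3–B4, B4–B5, B5–B6, B6–B7, B7–B8, B8–B9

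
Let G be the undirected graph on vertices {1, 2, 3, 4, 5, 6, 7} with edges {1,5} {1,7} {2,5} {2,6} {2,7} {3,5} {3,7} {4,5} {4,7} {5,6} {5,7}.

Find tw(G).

A width-2 tree decomposition is:
Bags: B1 = {3, 5, 7}  B2 = {2, 5, 7}  B3 = {2, 5, 6}  B4 = {4, 5, 7}  B5 = {1, 5, 7}
Tree: B1–B2, B2–B3, B2–B4, B2–B5
Every bag has size at most 3, so the width is 3 − 1 = 2 and tw(G) ≤ 2. For the lower bound, the 3 vertices {2, 5, 6} are pairwise adjacent, and any tree decomposition puts a clique entirely inside one bag — forcing width ≥ 2. Therefore the treewidth is 2.

2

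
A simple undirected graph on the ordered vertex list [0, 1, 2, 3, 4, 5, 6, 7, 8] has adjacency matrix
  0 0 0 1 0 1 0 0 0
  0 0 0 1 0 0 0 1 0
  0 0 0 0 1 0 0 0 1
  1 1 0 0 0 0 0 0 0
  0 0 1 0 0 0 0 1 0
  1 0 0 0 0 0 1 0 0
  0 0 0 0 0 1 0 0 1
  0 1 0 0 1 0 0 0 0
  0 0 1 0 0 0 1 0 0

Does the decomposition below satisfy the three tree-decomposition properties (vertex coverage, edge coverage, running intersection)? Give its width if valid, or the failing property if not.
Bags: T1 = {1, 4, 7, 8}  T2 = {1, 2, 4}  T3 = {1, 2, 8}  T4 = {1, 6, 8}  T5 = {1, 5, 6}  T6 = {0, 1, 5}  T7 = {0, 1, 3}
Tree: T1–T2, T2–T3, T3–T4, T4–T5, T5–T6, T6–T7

No — bags containing vertex 8 are not connected in the tree.

A tree decomposition must satisfy three properties: every vertex lies in some bag; for every edge, both endpoints lie together in some bag; and for every vertex, the bags containing it form a connected subtree. Here bags containing vertex 8 are not connected in the tree, so the decomposition is invalid.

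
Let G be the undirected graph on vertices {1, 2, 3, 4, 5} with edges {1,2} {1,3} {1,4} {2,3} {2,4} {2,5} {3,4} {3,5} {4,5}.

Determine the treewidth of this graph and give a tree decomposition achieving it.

Every bag has size at most 4, so the width is 4 − 1 = 3 and tw(G) ≤ 3. On the other hand G contains the 4-clique {1, 2, 3, 4}. A clique must lie in a single bag of any decomposition, so no decomposition can have width below 3. Combining the bounds, tw(G) = 3.

Treewidth 3.
One such decomposition:
Bags: B1 = {1, 2, 3, 4}  B2 = {2, 3, 4, 5}
Tree: B1–B2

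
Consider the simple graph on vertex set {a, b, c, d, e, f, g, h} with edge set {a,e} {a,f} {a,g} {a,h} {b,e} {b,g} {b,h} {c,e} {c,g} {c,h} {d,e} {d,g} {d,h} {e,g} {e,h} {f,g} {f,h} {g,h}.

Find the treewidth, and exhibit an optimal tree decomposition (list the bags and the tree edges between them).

Treewidth 3.
One optimal decomposition is:
Bags: B1 = {a, e, g, h}  B2 = {b, e, g, h}  B3 = {a, f, g, h}  B4 = {d, e, g, h}  B5 = {c, e, g, h}
Tree: B1–B2, B1–B3, B1–B4, B2–B5

Each bag holds 4 vertices, so the decomposition has width 3, which upper-bounds the treewidth. On the other hand G contains the 4-clique {d, e, g, h}. A clique must lie in a single bag of any decomposition, so no decomposition can have width below 3. Therefore the treewidth is 3.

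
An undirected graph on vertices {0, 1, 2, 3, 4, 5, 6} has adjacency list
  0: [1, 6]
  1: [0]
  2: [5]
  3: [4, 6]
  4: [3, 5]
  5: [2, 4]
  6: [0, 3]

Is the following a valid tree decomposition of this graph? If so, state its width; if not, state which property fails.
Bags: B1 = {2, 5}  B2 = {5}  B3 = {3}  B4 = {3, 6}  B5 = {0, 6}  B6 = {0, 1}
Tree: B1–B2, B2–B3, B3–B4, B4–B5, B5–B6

No — vertex 4 appears in no bag.

A tree decomposition must satisfy three properties: every vertex lies in some bag; for every edge, both endpoints lie together in some bag; and for every vertex, the bags containing it form a connected subtree. Here vertex 4 appears in no bag, so the decomposition is invalid.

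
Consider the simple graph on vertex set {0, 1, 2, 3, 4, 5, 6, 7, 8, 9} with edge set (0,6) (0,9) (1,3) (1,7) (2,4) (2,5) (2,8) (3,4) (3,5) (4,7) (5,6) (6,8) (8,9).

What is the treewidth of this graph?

A width-2 tree decomposition is:
Bags: B1 = {1, 4, 7}  B2 = {1, 3, 4}  B3 = {2, 3, 4}  B4 = {2, 3, 5}  B5 = {2, 5, 8}  B6 = {5, 6, 8}  B7 = {6, 8, 9}  B8 = {0, 6, 9}
Tree: B1–B2, B2–B3, B3–B4, B4–B5, B5–B6, B6–B7, B7–B8
Every bag has size at most 3, so the width is 3 − 1 = 2 and tw(G) ≤ 2. For the lower bound, G contains the cycle 7–1–3–4–7, so G is not a forest; only forests have treewidth ≤ 1, hence tw(G) ≥ 2. Hence tw(G) = 2 exactly.

2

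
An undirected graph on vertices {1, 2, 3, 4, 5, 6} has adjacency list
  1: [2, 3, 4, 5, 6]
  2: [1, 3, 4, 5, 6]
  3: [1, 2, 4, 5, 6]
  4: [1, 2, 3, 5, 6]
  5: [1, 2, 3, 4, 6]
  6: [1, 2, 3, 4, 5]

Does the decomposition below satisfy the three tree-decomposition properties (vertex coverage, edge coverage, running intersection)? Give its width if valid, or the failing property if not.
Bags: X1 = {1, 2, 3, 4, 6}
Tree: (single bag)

No — vertex 5 appears in no bag.

A tree decomposition must satisfy three properties: every vertex lies in some bag; for every edge, both endpoints lie together in some bag; and for every vertex, the bags containing it form a connected subtree. Here vertex 5 appears in no bag, so the decomposition is invalid.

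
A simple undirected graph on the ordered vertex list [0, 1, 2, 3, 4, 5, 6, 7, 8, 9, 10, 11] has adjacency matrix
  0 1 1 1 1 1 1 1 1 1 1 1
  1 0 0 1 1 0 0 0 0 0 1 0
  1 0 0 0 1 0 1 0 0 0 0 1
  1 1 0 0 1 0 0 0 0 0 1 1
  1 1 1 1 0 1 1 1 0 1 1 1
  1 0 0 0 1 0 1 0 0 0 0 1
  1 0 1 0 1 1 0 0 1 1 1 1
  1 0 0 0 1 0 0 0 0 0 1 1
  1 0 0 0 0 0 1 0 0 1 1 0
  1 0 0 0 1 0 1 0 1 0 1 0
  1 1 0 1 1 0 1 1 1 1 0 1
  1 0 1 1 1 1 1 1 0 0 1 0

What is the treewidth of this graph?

A width-4 tree decomposition is:
Bags: B1 = {0, 4, 6, 10, 11}  B2 = {0, 4, 5, 6, 11}  B3 = {0, 4, 6, 9, 10}  B4 = {0, 2, 4, 6, 11}  B5 = {0, 3, 4, 10, 11}  B6 = {0, 4, 7, 10, 11}  B7 = {0, 1, 3, 4, 10}  B8 = {0, 6, 8, 9, 10}
Tree: B1–B2, B1–B3, B2–B4, B1–B5, B5–B6, B5–B7, B3–B8
Every bag has size at most 5, so the width is 5 − 1 = 4 and tw(G) ≤ 4. On the other hand G contains the 5-clique {0, 6, 8, 9, 10}. A clique must lie in a single bag of any decomposition, so no decomposition can have width below 4. The upper and lower bounds meet at 4, so that is the treewidth.

4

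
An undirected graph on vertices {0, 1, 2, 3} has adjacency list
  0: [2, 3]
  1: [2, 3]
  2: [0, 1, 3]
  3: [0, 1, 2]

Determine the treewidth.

A width-2 tree decomposition is:
Bags: B1 = {1, 2, 3}  B2 = {0, 2, 3}
Tree: B1–B2
The largest bag has 3 vertices, giving width 2; this decomposition certifies tw(G) ≤ 2. For the lower bound, the 3 vertices {0, 2, 3} are pairwise adjacent, and any tree decomposition puts a clique entirely inside one bag — forcing width ≥ 2. Hence tw(G) = 2 exactly.

2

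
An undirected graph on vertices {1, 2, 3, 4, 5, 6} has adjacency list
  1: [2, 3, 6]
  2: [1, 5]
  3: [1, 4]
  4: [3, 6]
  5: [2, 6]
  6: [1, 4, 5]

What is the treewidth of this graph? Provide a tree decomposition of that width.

Every bag has size at most 3, so the width is 3 − 1 = 2 and tw(G) ≤ 2. For the lower bound, G contains the cycle 5–2–1–6–5, so G is not a forest; only forests have treewidth ≤ 1, hence tw(G) ≥ 2. Therefore the treewidth is 2.

Treewidth 2.
One optimal decomposition is:
Bags: B1 = {2, 5, 6}  B2 = {1, 2, 6}  B3 = {1, 4, 6}  B4 = {1, 3, 4}
Tree: B1–B2, B2–B3, B3–B4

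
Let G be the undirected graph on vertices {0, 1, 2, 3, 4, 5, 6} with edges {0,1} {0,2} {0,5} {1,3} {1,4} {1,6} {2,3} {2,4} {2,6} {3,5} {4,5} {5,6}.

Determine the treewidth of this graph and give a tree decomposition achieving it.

The largest bag has 4 vertices, giving width 3; this decomposition certifies tw(G) ≤ 3. For the lower bound: the 4 vertex sets {1,4}, {5,6}, {2}, {0} are disjoint, each induces a connected subgraph, and every pair is joined by at least one edge of G. Contracting each set to a single vertex therefore yields K_{4} as a minor, and since treewidth is minor-monotone, tw(G) ≥ tw(K_{4}) = 3. Combining the bounds, tw(G) = 3.

Treewidth 3.
Bags: B1 = {1, 2, 4, 5}  B2 = {1, 2, 5, 6}  B3 = {0, 1, 2, 5}  B4 = {1, 2, 3, 5}
Tree: B1–B2, B2–B3, B3–B4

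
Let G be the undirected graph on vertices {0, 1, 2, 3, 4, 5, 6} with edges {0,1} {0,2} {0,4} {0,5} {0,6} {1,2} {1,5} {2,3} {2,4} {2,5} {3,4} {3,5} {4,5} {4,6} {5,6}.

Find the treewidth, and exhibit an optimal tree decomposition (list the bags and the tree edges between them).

Treewidth 3.
Bags: B1 = {0, 1, 2, 5}  B2 = {0, 2, 4, 5}  B3 = {0, 4, 5, 6}  B4 = {2, 3, 4, 5}
Tree: B1–B2, B2–B3, B2–B4

Each bag holds 4 vertices, so the decomposition has width 3, which upper-bounds the treewidth. On the other hand G contains the 4-clique {0, 1, 2, 5}. A clique must lie in a single bag of any decomposition, so no decomposition can have width below 3. The upper and lower bounds meet at 3, so that is the treewidth.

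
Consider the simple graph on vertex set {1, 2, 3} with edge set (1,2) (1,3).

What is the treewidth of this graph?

A width-1 tree decomposition is:
Bags: B1 = {1, 2}  B2 = {1, 3}
Tree: B1–B2
The largest bag has 2 vertices, giving width 1; this decomposition certifies tw(G) ≤ 1. Since G has at least one edge (e.g. 1–2), it is not an edgeless graph, so tw(G) ≥ 1. Hence tw(G) = 1 exactly.

1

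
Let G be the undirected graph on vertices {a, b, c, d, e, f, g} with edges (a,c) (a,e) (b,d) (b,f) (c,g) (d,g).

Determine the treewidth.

A width-1 tree decomposition is:
Bags: B1 = {a, e}  B2 = {a, c}  B3 = {c, g}  B4 = {d, g}  B5 = {b, d}  B6 = {b, f}
Tree: B1–B2, B2–B3, B3–B4, B4–B5, B5–B6
The largest bag has 2 vertices, giving width 1; this decomposition certifies tw(G) ≤ 1. Since G has at least one edge (e.g. e–a), it is not an edgeless graph, so tw(G) ≥ 1. Hence tw(G) = 1 exactly.

1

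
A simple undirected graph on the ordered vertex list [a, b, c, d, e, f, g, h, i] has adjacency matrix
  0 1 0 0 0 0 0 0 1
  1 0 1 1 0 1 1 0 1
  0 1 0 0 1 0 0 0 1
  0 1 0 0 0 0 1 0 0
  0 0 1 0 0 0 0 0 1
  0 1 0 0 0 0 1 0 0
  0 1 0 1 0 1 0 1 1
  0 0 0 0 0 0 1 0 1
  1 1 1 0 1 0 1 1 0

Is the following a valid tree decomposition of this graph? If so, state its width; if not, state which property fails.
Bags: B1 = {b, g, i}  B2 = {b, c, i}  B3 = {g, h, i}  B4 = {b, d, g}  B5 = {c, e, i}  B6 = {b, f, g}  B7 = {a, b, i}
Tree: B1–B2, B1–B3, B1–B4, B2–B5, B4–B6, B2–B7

Yes; width 2.

Checking the three conditions: (i) the bags cover all of {a, b, c, d, e, f, g, h, i}; (ii) for each edge, some bag contains both endpoints; (iii) the bags containing any fixed vertex form a subtree. All hold, so the decomposition is valid with width 3 − 1 = 2.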